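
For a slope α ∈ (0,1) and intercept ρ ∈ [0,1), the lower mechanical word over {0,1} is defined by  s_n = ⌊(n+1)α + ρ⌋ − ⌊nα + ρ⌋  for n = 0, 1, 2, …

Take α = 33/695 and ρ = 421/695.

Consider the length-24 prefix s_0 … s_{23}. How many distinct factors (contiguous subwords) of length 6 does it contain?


t_n = ⌊(n·33+421)/695⌋ for n = 0 … 24:
  n=0…9: ⌊421/695⌋=0 ⌊454/695⌋=0 ⌊487/695⌋=0 ⌊520/695⌋=0 ⌊553/695⌋=0 ⌊586/695⌋=0 ⌊619/695⌋=0 ⌊652/695⌋=0 ⌊685/695⌋=0 ⌊718/695⌋=1
  n=10…19: ⌊751/695⌋=1 ⌊784/695⌋=1 ⌊817/695⌋=1 ⌊850/695⌋=1 ⌊883/695⌋=1 ⌊916/695⌋=1 ⌊949/695⌋=1 ⌊982/695⌋=1 ⌊1015/695⌋=1 ⌊1048/695⌋=1
  n=20…24: ⌊1081/695⌋=1 ⌊1114/695⌋=1 ⌊1147/695⌋=1 ⌊1180/695⌋=1 ⌊1213/695⌋=1
s_n = t_(n+1) − t_n for n = 0 … 23 gives
prefix = 000000001000000000000000
slide a length-6 window over [0..5] … [18..23] (19 windows); first occurrence of each distinct factor:
  [  0..  5] 000000
  [  3..  8] 000001
  [  4..  9] 000010
  [  5.. 10] 000100
  [  6.. 11] 001000
  [  7.. 12] 010000
  [  8.. 13] 100000
  (the other 12 windows repeat one of these)
distinct factors: {000000, 000001, 000010, 000100, 001000, 010000, 100000}
count = 7  (Sturmian bound for length 6 is 7)

7


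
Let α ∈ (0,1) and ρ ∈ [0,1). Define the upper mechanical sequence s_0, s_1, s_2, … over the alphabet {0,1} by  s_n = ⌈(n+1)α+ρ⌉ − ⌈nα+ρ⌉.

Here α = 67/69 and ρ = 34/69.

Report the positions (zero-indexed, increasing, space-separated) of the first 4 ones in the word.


n=0: ⌈101/69⌉−⌈34/69⌉ = 2−1 = 1  ← one
n=1: ⌈168/69⌉−⌈101/69⌉ = 3−2 = 1  ← one
n=2: ⌈235/69⌉−⌈168/69⌉ = 4−3 = 1  ← one
n=3: ⌈302/69⌉−⌈235/69⌉ = 5−4 = 1  ← one
positions of the first 4 ones: 0 1 2 3

0 1 2 3


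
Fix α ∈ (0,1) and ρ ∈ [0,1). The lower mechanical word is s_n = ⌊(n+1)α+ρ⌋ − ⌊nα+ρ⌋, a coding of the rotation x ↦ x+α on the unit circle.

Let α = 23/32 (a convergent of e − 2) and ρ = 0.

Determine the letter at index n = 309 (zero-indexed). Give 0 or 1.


(n+1)α + ρ = (310·23) / 32 = 7130/32
nα + ρ     = (309·23) / 32 = 7107/32
⌊7130/32⌋ = 222,  ⌊7107/32⌋ = 222
s_{309} = 222 − 222 = 0

0


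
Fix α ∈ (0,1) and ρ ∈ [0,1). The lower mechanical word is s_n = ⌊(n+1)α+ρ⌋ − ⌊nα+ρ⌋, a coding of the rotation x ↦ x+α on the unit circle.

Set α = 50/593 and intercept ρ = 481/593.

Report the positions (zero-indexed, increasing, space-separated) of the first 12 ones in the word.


2 14 25 37 49 61 73 85 97 108 120 132

n=0: ⌊531/593⌋−⌊481/593⌋ = 0−0 = 0
n=1: ⌊581/593⌋−⌊531/593⌋ = 0−0 = 0
n=2: ⌊631/593⌋−⌊581/593⌋ = 1−0 = 1  ← one
n=3: ⌊681/593⌋−⌊631/593⌋ = 1−1 = 0
n=4: ⌊731/593⌋−⌊681/593⌋ = 1−1 = 0
  …
n=14: ⌊1231/593⌋−⌊1181/593⌋ = 2−1 = 1  ← one
n=15: ⌊1281/593⌋−⌊1231/593⌋ = 2−2 = 0
n=16: ⌊1331/593⌋−⌊1281/593⌋ = 2−2 = 0
  …
n=25: ⌊1781/593⌋−⌊1731/593⌋ = 3−2 = 1  ← one
n=26: ⌊1831/593⌋−⌊1781/593⌋ = 3−3 = 0
n=27: ⌊1881/593⌋−⌊1831/593⌋ = 3−3 = 0
  …
n=37: ⌊2381/593⌋−⌊2331/593⌋ = 4−3 = 1  ← one
n=38: ⌊2431/593⌋−⌊2381/593⌋ = 4−4 = 0
n=39: ⌊2481/593⌋−⌊2431/593⌋ = 4−4 = 0
  …
n=49: ⌊2981/593⌋−⌊2931/593⌋ = 5−4 = 1  ← one
n=50: ⌊3031/593⌋−⌊2981/593⌋ = 5−5 = 0
n=51: ⌊3081/593⌋−⌊3031/593⌋ = 5−5 = 0
  …
n=61: ⌊3581/593⌋−⌊3531/593⌋ = 6−5 = 1  ← one
n=62: ⌊3631/593⌋−⌊3581/593⌋ = 6−6 = 0
n=63: ⌊3681/593⌋−⌊3631/593⌋ = 6−6 = 0
  …
n=73: ⌊4181/593⌋−⌊4131/593⌋ = 7−6 = 1  ← one
n=74: ⌊4231/593⌋−⌊4181/593⌋ = 7−7 = 0
n=75: ⌊4281/593⌋−⌊4231/593⌋ = 7−7 = 0
  …
n=85: ⌊4781/593⌋−⌊4731/593⌋ = 8−7 = 1  ← one
n=86: ⌊4831/593⌋−⌊4781/593⌋ = 8−8 = 0
n=87: ⌊4881/593⌋−⌊4831/593⌋ = 8−8 = 0
  …
n=97: ⌊5381/593⌋−⌊5331/593⌋ = 9−8 = 1  ← one
n=98: ⌊5431/593⌋−⌊5381/593⌋ = 9−9 = 0
n=99: ⌊5481/593⌋−⌊5431/593⌋ = 9−9 = 0
  …
n=108: ⌊5931/593⌋−⌊5881/593⌋ = 10−9 = 1  ← one
n=109: ⌊5981/593⌋−⌊5931/593⌋ = 10−10 = 0
n=110: ⌊6031/593⌋−⌊5981/593⌋ = 10−10 = 0
  …
n=120: ⌊6531/593⌋−⌊6481/593⌋ = 11−10 = 1  ← one
n=121: ⌊6581/593⌋−⌊6531/593⌋ = 11−11 = 0
n=122: ⌊6631/593⌋−⌊6581/593⌋ = 11−11 = 0
  …
n=132: ⌊7131/593⌋−⌊7081/593⌋ = 12−11 = 1  ← one
positions of the first 12 ones: 2 14 25 37 49 61 73 85 97 108 120 132


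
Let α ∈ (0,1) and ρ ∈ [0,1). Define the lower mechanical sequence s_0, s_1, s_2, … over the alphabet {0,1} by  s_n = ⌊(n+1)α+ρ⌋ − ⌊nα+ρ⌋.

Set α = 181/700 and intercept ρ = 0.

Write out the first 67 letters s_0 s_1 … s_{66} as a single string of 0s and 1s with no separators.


0001000100010001000100010001001000100010001000100010001000100100010

n=0: ⌊(1·181)/700⌋ − ⌊(0·181)/700⌋ = ⌊181/700⌋ − ⌊0/700⌋ = 0 − 0 = 0
n=1: ⌊(2·181)/700⌋ − ⌊(1·181)/700⌋ = ⌊362/700⌋ − ⌊181/700⌋ = 0 − 0 = 0
n=2: ⌊(3·181)/700⌋ − ⌊(2·181)/700⌋ = ⌊543/700⌋ − ⌊362/700⌋ = 0 − 0 = 0
n=3: ⌊(4·181)/700⌋ − ⌊(3·181)/700⌋ = ⌊724/700⌋ − ⌊543/700⌋ = 1 − 0 = 1
n=4: ⌊(5·181)/700⌋ − ⌊(4·181)/700⌋ = ⌊905/700⌋ − ⌊724/700⌋ = 1 − 1 = 0
n=5: ⌊(6·181)/700⌋ − ⌊(5·181)/700⌋ = ⌊1086/700⌋ − ⌊905/700⌋ = 1 − 1 = 0
n=6: ⌊(7·181)/700⌋ − ⌊(6·181)/700⌋ = ⌊1267/700⌋ − ⌊1086/700⌋ = 1 − 1 = 0
n=7: ⌊(8·181)/700⌋ − ⌊(7·181)/700⌋ = ⌊1448/700⌋ − ⌊1267/700⌋ = 2 − 1 = 1
n=8: ⌊(9·181)/700⌋ − ⌊(8·181)/700⌋ = ⌊1629/700⌋ − ⌊1448/700⌋ = 2 − 2 = 0
n=9: ⌊(10·181)/700⌋ − ⌊(9·181)/700⌋ = ⌊1810/700⌋ − ⌊1629/700⌋ = 2 − 2 = 0
n=10: ⌊(11·181)/700⌋ − ⌊(10·181)/700⌋ = ⌊1991/700⌋ − ⌊1810/700⌋ = 2 − 2 = 0
n=11: ⌊(12·181)/700⌋ − ⌊(11·181)/700⌋ = ⌊2172/700⌋ − ⌊1991/700⌋ = 3 − 2 = 1
n=12: ⌊(13·181)/700⌋ − ⌊(12·181)/700⌋ = ⌊2353/700⌋ − ⌊2172/700⌋ = 3 − 3 = 0
n=13: ⌊(14·181)/700⌋ − ⌊(13·181)/700⌋ = ⌊2534/700⌋ − ⌊2353/700⌋ = 3 − 3 = 0
n=14: ⌊(15·181)/700⌋ − ⌊(14·181)/700⌋ = ⌊2715/700⌋ − ⌊2534/700⌋ = 3 − 3 = 0
n=15: ⌊(16·181)/700⌋ − ⌊(15·181)/700⌋ = ⌊2896/700⌋ − ⌊2715/700⌋ = 4 − 3 = 1
n=16: ⌊(17·181)/700⌋ − ⌊(16·181)/700⌋ = ⌊3077/700⌋ − ⌊2896/700⌋ = 4 − 4 = 0
n=17: ⌊(18·181)/700⌋ − ⌊(17·181)/700⌋ = ⌊3258/700⌋ − ⌊3077/700⌋ = 4 − 4 = 0
n=18: ⌊(19·181)/700⌋ − ⌊(18·181)/700⌋ = ⌊3439/700⌋ − ⌊3258/700⌋ = 4 − 4 = 0
n=19: ⌊(20·181)/700⌋ − ⌊(19·181)/700⌋ = ⌊3620/700⌋ − ⌊3439/700⌋ = 5 − 4 = 1
n=20: ⌊(21·181)/700⌋ − ⌊(20·181)/700⌋ = ⌊3801/700⌋ − ⌊3620/700⌋ = 5 − 5 = 0
n=21: ⌊(22·181)/700⌋ − ⌊(21·181)/700⌋ = ⌊3982/700⌋ − ⌊3801/700⌋ = 5 − 5 = 0
n=22: ⌊(23·181)/700⌋ − ⌊(22·181)/700⌋ = ⌊4163/700⌋ − ⌊3982/700⌋ = 5 − 5 = 0
n=23: ⌊(24·181)/700⌋ − ⌊(23·181)/700⌋ = ⌊4344/700⌋ − ⌊4163/700⌋ = 6 − 5 = 1
n=24: ⌊(25·181)/700⌋ − ⌊(24·181)/700⌋ = ⌊4525/700⌋ − ⌊4344/700⌋ = 6 − 6 = 0
n=25: ⌊(26·181)/700⌋ − ⌊(25·181)/700⌋ = ⌊4706/700⌋ − ⌊4525/700⌋ = 6 − 6 = 0
n=26: ⌊(27·181)/700⌋ − ⌊(26·181)/700⌋ = ⌊4887/700⌋ − ⌊4706/700⌋ = 6 − 6 = 0
n=27: ⌊(28·181)/700⌋ − ⌊(27·181)/700⌋ = ⌊5068/700⌋ − ⌊4887/700⌋ = 7 − 6 = 1
n=28: ⌊(29·181)/700⌋ − ⌊(28·181)/700⌋ = ⌊5249/700⌋ − ⌊5068/700⌋ = 7 − 7 = 0
n=29: ⌊(30·181)/700⌋ − ⌊(29·181)/700⌋ = ⌊5430/700⌋ − ⌊5249/700⌋ = 7 − 7 = 0
n=30: ⌊(31·181)/700⌋ − ⌊(30·181)/700⌋ = ⌊5611/700⌋ − ⌊5430/700⌋ = 8 − 7 = 1
n=31: ⌊(32·181)/700⌋ − ⌊(31·181)/700⌋ = ⌊5792/700⌋ − ⌊5611/700⌋ = 8 − 8 = 0
n=32: ⌊(33·181)/700⌋ − ⌊(32·181)/700⌋ = ⌊5973/700⌋ − ⌊5792/700⌋ = 8 − 8 = 0
n=33: ⌊(34·181)/700⌋ − ⌊(33·181)/700⌋ = ⌊6154/700⌋ − ⌊5973/700⌋ = 8 − 8 = 0
n=34: ⌊(35·181)/700⌋ − ⌊(34·181)/700⌋ = ⌊6335/700⌋ − ⌊6154/700⌋ = 9 − 8 = 1
n=35: ⌊(36·181)/700⌋ − ⌊(35·181)/700⌋ = ⌊6516/700⌋ − ⌊6335/700⌋ = 9 − 9 = 0
n=36: ⌊(37·181)/700⌋ − ⌊(36·181)/700⌋ = ⌊6697/700⌋ − ⌊6516/700⌋ = 9 − 9 = 0
n=37: ⌊(38·181)/700⌋ − ⌊(37·181)/700⌋ = ⌊6878/700⌋ − ⌊6697/700⌋ = 9 − 9 = 0
n=38: ⌊(39·181)/700⌋ − ⌊(38·181)/700⌋ = ⌊7059/700⌋ − ⌊6878/700⌋ = 10 − 9 = 1
n=39: ⌊(40·181)/700⌋ − ⌊(39·181)/700⌋ = ⌊7240/700⌋ − ⌊7059/700⌋ = 10 − 10 = 0
n=40: ⌊(41·181)/700⌋ − ⌊(40·181)/700⌋ = ⌊7421/700⌋ − ⌊7240/700⌋ = 10 − 10 = 0
n=41: ⌊(42·181)/700⌋ − ⌊(41·181)/700⌋ = ⌊7602/700⌋ − ⌊7421/700⌋ = 10 − 10 = 0
n=42: ⌊(43·181)/700⌋ − ⌊(42·181)/700⌋ = ⌊7783/700⌋ − ⌊7602/700⌋ = 11 − 10 = 1
n=43: ⌊(44·181)/700⌋ − ⌊(43·181)/700⌋ = ⌊7964/700⌋ − ⌊7783/700⌋ = 11 − 11 = 0
n=44: ⌊(45·181)/700⌋ − ⌊(44·181)/700⌋ = ⌊8145/700⌋ − ⌊7964/700⌋ = 11 − 11 = 0
n=45: ⌊(46·181)/700⌋ − ⌊(45·181)/700⌋ = ⌊8326/700⌋ − ⌊8145/700⌋ = 11 − 11 = 0
n=46: ⌊(47·181)/700⌋ − ⌊(46·181)/700⌋ = ⌊8507/700⌋ − ⌊8326/700⌋ = 12 − 11 = 1
n=47: ⌊(48·181)/700⌋ − ⌊(47·181)/700⌋ = ⌊8688/700⌋ − ⌊8507/700⌋ = 12 − 12 = 0
n=48: ⌊(49·181)/700⌋ − ⌊(48·181)/700⌋ = ⌊8869/700⌋ − ⌊8688/700⌋ = 12 − 12 = 0
n=49: ⌊(50·181)/700⌋ − ⌊(49·181)/700⌋ = ⌊9050/700⌋ − ⌊8869/700⌋ = 12 − 12 = 0
n=50: ⌊(51·181)/700⌋ − ⌊(50·181)/700⌋ = ⌊9231/700⌋ − ⌊9050/700⌋ = 13 − 12 = 1
n=51: ⌊(52·181)/700⌋ − ⌊(51·181)/700⌋ = ⌊9412/700⌋ − ⌊9231/700⌋ = 13 − 13 = 0
n=52: ⌊(53·181)/700⌋ − ⌊(52·181)/700⌋ = ⌊9593/700⌋ − ⌊9412/700⌋ = 13 − 13 = 0
n=53: ⌊(54·181)/700⌋ − ⌊(53·181)/700⌋ = ⌊9774/700⌋ − ⌊9593/700⌋ = 13 − 13 = 0
n=54: ⌊(55·181)/700⌋ − ⌊(54·181)/700⌋ = ⌊9955/700⌋ − ⌊9774/700⌋ = 14 − 13 = 1
n=55: ⌊(56·181)/700⌋ − ⌊(55·181)/700⌋ = ⌊10136/700⌋ − ⌊9955/700⌋ = 14 − 14 = 0
n=56: ⌊(57·181)/700⌋ − ⌊(56·181)/700⌋ = ⌊10317/700⌋ − ⌊10136/700⌋ = 14 − 14 = 0
n=57: ⌊(58·181)/700⌋ − ⌊(57·181)/700⌋ = ⌊10498/700⌋ − ⌊10317/700⌋ = 14 − 14 = 0
n=58: ⌊(59·181)/700⌋ − ⌊(58·181)/700⌋ = ⌊10679/700⌋ − ⌊10498/700⌋ = 15 − 14 = 1
n=59: ⌊(60·181)/700⌋ − ⌊(59·181)/700⌋ = ⌊10860/700⌋ − ⌊10679/700⌋ = 15 − 15 = 0
n=60: ⌊(61·181)/700⌋ − ⌊(60·181)/700⌋ = ⌊11041/700⌋ − ⌊10860/700⌋ = 15 − 15 = 0
n=61: ⌊(62·181)/700⌋ − ⌊(61·181)/700⌋ = ⌊11222/700⌋ − ⌊11041/700⌋ = 16 − 15 = 1
n=62: ⌊(63·181)/700⌋ − ⌊(62·181)/700⌋ = ⌊11403/700⌋ − ⌊11222/700⌋ = 16 − 16 = 0
n=63: ⌊(64·181)/700⌋ − ⌊(63·181)/700⌋ = ⌊11584/700⌋ − ⌊11403/700⌋ = 16 − 16 = 0
n=64: ⌊(65·181)/700⌋ − ⌊(64·181)/700⌋ = ⌊11765/700⌋ − ⌊11584/700⌋ = 16 − 16 = 0
n=65: ⌊(66·181)/700⌋ − ⌊(65·181)/700⌋ = ⌊11946/700⌋ − ⌊11765/700⌋ = 17 − 16 = 1
n=66: ⌊(67·181)/700⌋ − ⌊(66·181)/700⌋ = ⌊12127/700⌋ − ⌊11946/700⌋ = 17 − 17 = 0


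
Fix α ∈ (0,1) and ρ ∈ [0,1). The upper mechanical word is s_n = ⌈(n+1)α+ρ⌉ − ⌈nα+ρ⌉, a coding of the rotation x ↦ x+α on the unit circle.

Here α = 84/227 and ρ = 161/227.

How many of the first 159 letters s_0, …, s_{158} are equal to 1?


59

#1s = Σ_{n=0}^{158} s_n = Σ_{n=0}^{158} (⌈(n+1)α+ρ⌉ − ⌈nα+ρ⌉)
the sum telescopes: every ⌈nα+ρ⌉ with 0 < n < 159 appears once with + and once with −, leaving ⌈159α+ρ⌉ − ⌈0·α+ρ⌉
159α + ρ = (159·84 + 161) / 227 = 13517/227
ρ = 161/227
⌈13517/227⌉ = 60,  ⌈161/227⌉ = 1
#1s = 60 − 1 = 59


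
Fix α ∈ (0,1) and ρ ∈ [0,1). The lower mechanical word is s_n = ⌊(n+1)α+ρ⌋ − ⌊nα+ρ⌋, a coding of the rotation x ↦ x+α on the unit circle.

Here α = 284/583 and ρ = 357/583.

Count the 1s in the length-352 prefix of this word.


#1s = Σ_{n=0}^{351} s_n = Σ_{n=0}^{351} (⌊(n+1)α+ρ⌋ − ⌊nα+ρ⌋)
the sum telescopes: every ⌊nα+ρ⌋ with 0 < n < 352 appears once with + and once with −, leaving ⌊352α+ρ⌋ − ⌊0·α+ρ⌋
352α + ρ = (352·284 + 357) / 583 = 100325/583
ρ = 357/583
⌊100325/583⌋ = 172,  ⌊357/583⌋ = 0
#1s = 172 − 0 = 172

172


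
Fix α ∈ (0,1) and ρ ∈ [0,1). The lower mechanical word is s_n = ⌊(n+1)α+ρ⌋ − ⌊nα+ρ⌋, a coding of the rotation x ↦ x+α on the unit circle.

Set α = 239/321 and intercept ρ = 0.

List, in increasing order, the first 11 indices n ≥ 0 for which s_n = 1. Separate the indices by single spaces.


n=0: ⌊239/321⌋−⌊0/321⌋ = 0−0 = 0
n=1: ⌊478/321⌋−⌊239/321⌋ = 1−0 = 1  ← one
n=2: ⌊717/321⌋−⌊478/321⌋ = 2−1 = 1  ← one
n=3: ⌊956/321⌋−⌊717/321⌋ = 2−2 = 0
n=4: ⌊1195/321⌋−⌊956/321⌋ = 3−2 = 1  ← one
n=5: ⌊1434/321⌋−⌊1195/321⌋ = 4−3 = 1  ← one
n=6: ⌊1673/321⌋−⌊1434/321⌋ = 5−4 = 1  ← one
n=7: ⌊1912/321⌋−⌊1673/321⌋ = 5−5 = 0
n=8: ⌊2151/321⌋−⌊1912/321⌋ = 6−5 = 1  ← one
n=9: ⌊2390/321⌋−⌊2151/321⌋ = 7−6 = 1  ← one
n=10: ⌊2629/321⌋−⌊2390/321⌋ = 8−7 = 1  ← one
n=11: ⌊2868/321⌋−⌊2629/321⌋ = 8−8 = 0
n=12: ⌊3107/321⌋−⌊2868/321⌋ = 9−8 = 1  ← one
n=13: ⌊3346/321⌋−⌊3107/321⌋ = 10−9 = 1  ← one
n=14: ⌊3585/321⌋−⌊3346/321⌋ = 11−10 = 1  ← one
positions of the first 11 ones: 1 2 4 5 6 8 9 10 12 13 14

1 2 4 5 6 8 9 10 12 13 14


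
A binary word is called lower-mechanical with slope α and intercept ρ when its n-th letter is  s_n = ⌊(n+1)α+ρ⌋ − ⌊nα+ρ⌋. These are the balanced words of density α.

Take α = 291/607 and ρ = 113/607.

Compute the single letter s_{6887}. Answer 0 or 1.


(n+1)α + ρ = (6888·291 + 113) / 607 = 2004521/607
nα + ρ     = (6887·291 + 113) / 607 = 2004230/607
⌊2004521/607⌋ = 3302,  ⌊2004230/607⌋ = 3301
s_{6887} = 3302 − 3301 = 1

1


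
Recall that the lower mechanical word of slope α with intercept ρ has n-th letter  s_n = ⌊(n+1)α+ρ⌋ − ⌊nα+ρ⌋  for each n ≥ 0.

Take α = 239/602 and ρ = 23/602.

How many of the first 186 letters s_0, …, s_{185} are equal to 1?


73

#1s = Σ_{n=0}^{185} s_n = Σ_{n=0}^{185} (⌊(n+1)α+ρ⌋ − ⌊nα+ρ⌋)
the sum telescopes: every ⌊nα+ρ⌋ with 0 < n < 186 appears once with + and once with −, leaving ⌊186α+ρ⌋ − ⌊0·α+ρ⌋
186α + ρ = (186·239 + 23) / 602 = 44477/602
ρ = 23/602
⌊44477/602⌋ = 73,  ⌊23/602⌋ = 0
#1s = 73 − 0 = 73


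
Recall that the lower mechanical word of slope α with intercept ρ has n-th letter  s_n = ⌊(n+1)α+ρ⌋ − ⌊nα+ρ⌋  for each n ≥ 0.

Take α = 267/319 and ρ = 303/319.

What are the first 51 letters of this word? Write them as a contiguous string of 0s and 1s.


n=0: ⌊(1·267+303)/319⌋ − ⌊(0·267+303)/319⌋ = ⌊570/319⌋ − ⌊303/319⌋ = 1 − 0 = 1
n=1: ⌊(2·267+303)/319⌋ − ⌊(1·267+303)/319⌋ = ⌊837/319⌋ − ⌊570/319⌋ = 2 − 1 = 1
n=2: ⌊(3·267+303)/319⌋ − ⌊(2·267+303)/319⌋ = ⌊1104/319⌋ − ⌊837/319⌋ = 3 − 2 = 1
n=3: ⌊(4·267+303)/319⌋ − ⌊(3·267+303)/319⌋ = ⌊1371/319⌋ − ⌊1104/319⌋ = 4 − 3 = 1
n=4: ⌊(5·267+303)/319⌋ − ⌊(4·267+303)/319⌋ = ⌊1638/319⌋ − ⌊1371/319⌋ = 5 − 4 = 1
n=5: ⌊(6·267+303)/319⌋ − ⌊(5·267+303)/319⌋ = ⌊1905/319⌋ − ⌊1638/319⌋ = 5 − 5 = 0
n=6: ⌊(7·267+303)/319⌋ − ⌊(6·267+303)/319⌋ = ⌊2172/319⌋ − ⌊1905/319⌋ = 6 − 5 = 1
n=7: ⌊(8·267+303)/319⌋ − ⌊(7·267+303)/319⌋ = ⌊2439/319⌋ − ⌊2172/319⌋ = 7 − 6 = 1
n=8: ⌊(9·267+303)/319⌋ − ⌊(8·267+303)/319⌋ = ⌊2706/319⌋ − ⌊2439/319⌋ = 8 − 7 = 1
n=9: ⌊(10·267+303)/319⌋ − ⌊(9·267+303)/319⌋ = ⌊2973/319⌋ − ⌊2706/319⌋ = 9 − 8 = 1
n=10: ⌊(11·267+303)/319⌋ − ⌊(10·267+303)/319⌋ = ⌊3240/319⌋ − ⌊2973/319⌋ = 10 − 9 = 1
n=11: ⌊(12·267+303)/319⌋ − ⌊(11·267+303)/319⌋ = ⌊3507/319⌋ − ⌊3240/319⌋ = 10 − 10 = 0
n=12: ⌊(13·267+303)/319⌋ − ⌊(12·267+303)/319⌋ = ⌊3774/319⌋ − ⌊3507/319⌋ = 11 − 10 = 1
n=13: ⌊(14·267+303)/319⌋ − ⌊(13·267+303)/319⌋ = ⌊4041/319⌋ − ⌊3774/319⌋ = 12 − 11 = 1
n=14: ⌊(15·267+303)/319⌋ − ⌊(14·267+303)/319⌋ = ⌊4308/319⌋ − ⌊4041/319⌋ = 13 − 12 = 1
n=15: ⌊(16·267+303)/319⌋ − ⌊(15·267+303)/319⌋ = ⌊4575/319⌋ − ⌊4308/319⌋ = 14 − 13 = 1
n=16: ⌊(17·267+303)/319⌋ − ⌊(16·267+303)/319⌋ = ⌊4842/319⌋ − ⌊4575/319⌋ = 15 − 14 = 1
n=17: ⌊(18·267+303)/319⌋ − ⌊(17·267+303)/319⌋ = ⌊5109/319⌋ − ⌊4842/319⌋ = 16 − 15 = 1
n=18: ⌊(19·267+303)/319⌋ − ⌊(18·267+303)/319⌋ = ⌊5376/319⌋ − ⌊5109/319⌋ = 16 − 16 = 0
n=19: ⌊(20·267+303)/319⌋ − ⌊(19·267+303)/319⌋ = ⌊5643/319⌋ − ⌊5376/319⌋ = 17 − 16 = 1
n=20: ⌊(21·267+303)/319⌋ − ⌊(20·267+303)/319⌋ = ⌊5910/319⌋ − ⌊5643/319⌋ = 18 − 17 = 1
n=21: ⌊(22·267+303)/319⌋ − ⌊(21·267+303)/319⌋ = ⌊6177/319⌋ − ⌊5910/319⌋ = 19 − 18 = 1
n=22: ⌊(23·267+303)/319⌋ − ⌊(22·267+303)/319⌋ = ⌊6444/319⌋ − ⌊6177/319⌋ = 20 − 19 = 1
n=23: ⌊(24·267+303)/319⌋ − ⌊(23·267+303)/319⌋ = ⌊6711/319⌋ − ⌊6444/319⌋ = 21 − 20 = 1
n=24: ⌊(25·267+303)/319⌋ − ⌊(24·267+303)/319⌋ = ⌊6978/319⌋ − ⌊6711/319⌋ = 21 − 21 = 0
n=25: ⌊(26·267+303)/319⌋ − ⌊(25·267+303)/319⌋ = ⌊7245/319⌋ − ⌊6978/319⌋ = 22 − 21 = 1
n=26: ⌊(27·267+303)/319⌋ − ⌊(26·267+303)/319⌋ = ⌊7512/319⌋ − ⌊7245/319⌋ = 23 − 22 = 1
n=27: ⌊(28·267+303)/319⌋ − ⌊(27·267+303)/319⌋ = ⌊7779/319⌋ − ⌊7512/319⌋ = 24 − 23 = 1
n=28: ⌊(29·267+303)/319⌋ − ⌊(28·267+303)/319⌋ = ⌊8046/319⌋ − ⌊7779/319⌋ = 25 − 24 = 1
n=29: ⌊(30·267+303)/319⌋ − ⌊(29·267+303)/319⌋ = ⌊8313/319⌋ − ⌊8046/319⌋ = 26 − 25 = 1
n=30: ⌊(31·267+303)/319⌋ − ⌊(30·267+303)/319⌋ = ⌊8580/319⌋ − ⌊8313/319⌋ = 26 − 26 = 0
n=31: ⌊(32·267+303)/319⌋ − ⌊(31·267+303)/319⌋ = ⌊8847/319⌋ − ⌊8580/319⌋ = 27 − 26 = 1
n=32: ⌊(33·267+303)/319⌋ − ⌊(32·267+303)/319⌋ = ⌊9114/319⌋ − ⌊8847/319⌋ = 28 − 27 = 1
n=33: ⌊(34·267+303)/319⌋ − ⌊(33·267+303)/319⌋ = ⌊9381/319⌋ − ⌊9114/319⌋ = 29 − 28 = 1
n=34: ⌊(35·267+303)/319⌋ − ⌊(34·267+303)/319⌋ = ⌊9648/319⌋ − ⌊9381/319⌋ = 30 − 29 = 1
n=35: ⌊(36·267+303)/319⌋ − ⌊(35·267+303)/319⌋ = ⌊9915/319⌋ − ⌊9648/319⌋ = 31 − 30 = 1
n=36: ⌊(37·267+303)/319⌋ − ⌊(36·267+303)/319⌋ = ⌊10182/319⌋ − ⌊9915/319⌋ = 31 − 31 = 0
n=37: ⌊(38·267+303)/319⌋ − ⌊(37·267+303)/319⌋ = ⌊10449/319⌋ − ⌊10182/319⌋ = 32 − 31 = 1
n=38: ⌊(39·267+303)/319⌋ − ⌊(38·267+303)/319⌋ = ⌊10716/319⌋ − ⌊10449/319⌋ = 33 − 32 = 1
n=39: ⌊(40·267+303)/319⌋ − ⌊(39·267+303)/319⌋ = ⌊10983/319⌋ − ⌊10716/319⌋ = 34 − 33 = 1
n=40: ⌊(41·267+303)/319⌋ − ⌊(40·267+303)/319⌋ = ⌊11250/319⌋ − ⌊10983/319⌋ = 35 − 34 = 1
n=41: ⌊(42·267+303)/319⌋ − ⌊(41·267+303)/319⌋ = ⌊11517/319⌋ − ⌊11250/319⌋ = 36 − 35 = 1
n=42: ⌊(43·267+303)/319⌋ − ⌊(42·267+303)/319⌋ = ⌊11784/319⌋ − ⌊11517/319⌋ = 36 − 36 = 0
n=43: ⌊(44·267+303)/319⌋ − ⌊(43·267+303)/319⌋ = ⌊12051/319⌋ − ⌊11784/319⌋ = 37 − 36 = 1
n=44: ⌊(45·267+303)/319⌋ − ⌊(44·267+303)/319⌋ = ⌊12318/319⌋ − ⌊12051/319⌋ = 38 − 37 = 1
n=45: ⌊(46·267+303)/319⌋ − ⌊(45·267+303)/319⌋ = ⌊12585/319⌋ − ⌊12318/319⌋ = 39 − 38 = 1
n=46: ⌊(47·267+303)/319⌋ − ⌊(46·267+303)/319⌋ = ⌊12852/319⌋ − ⌊12585/319⌋ = 40 − 39 = 1
n=47: ⌊(48·267+303)/319⌋ − ⌊(47·267+303)/319⌋ = ⌊13119/319⌋ − ⌊12852/319⌋ = 41 − 40 = 1
n=48: ⌊(49·267+303)/319⌋ − ⌊(48·267+303)/319⌋ = ⌊13386/319⌋ − ⌊13119/319⌋ = 41 − 41 = 0
n=49: ⌊(50·267+303)/319⌋ − ⌊(49·267+303)/319⌋ = ⌊13653/319⌋ − ⌊13386/319⌋ = 42 − 41 = 1
n=50: ⌊(51·267+303)/319⌋ − ⌊(50·267+303)/319⌋ = ⌊13920/319⌋ − ⌊13653/319⌋ = 43 − 42 = 1

111110111110111111011111011111011111011111011111011


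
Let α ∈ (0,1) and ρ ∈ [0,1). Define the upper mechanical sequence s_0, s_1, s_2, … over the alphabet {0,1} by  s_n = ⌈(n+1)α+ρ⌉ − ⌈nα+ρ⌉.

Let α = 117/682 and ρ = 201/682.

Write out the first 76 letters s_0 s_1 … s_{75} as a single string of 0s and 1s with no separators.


n=0: ⌈(1·117+201)/682⌉ − ⌈(0·117+201)/682⌉ = ⌈318/682⌉ − ⌈201/682⌉ = 1 − 1 = 0
n=1: ⌈(2·117+201)/682⌉ − ⌈(1·117+201)/682⌉ = ⌈435/682⌉ − ⌈318/682⌉ = 1 − 1 = 0
n=2: ⌈(3·117+201)/682⌉ − ⌈(2·117+201)/682⌉ = ⌈552/682⌉ − ⌈435/682⌉ = 1 − 1 = 0
n=3: ⌈(4·117+201)/682⌉ − ⌈(3·117+201)/682⌉ = ⌈669/682⌉ − ⌈552/682⌉ = 1 − 1 = 0
n=4: ⌈(5·117+201)/682⌉ − ⌈(4·117+201)/682⌉ = ⌈786/682⌉ − ⌈669/682⌉ = 2 − 1 = 1
n=5: ⌈(6·117+201)/682⌉ − ⌈(5·117+201)/682⌉ = ⌈903/682⌉ − ⌈786/682⌉ = 2 − 2 = 0
n=6: ⌈(7·117+201)/682⌉ − ⌈(6·117+201)/682⌉ = ⌈1020/682⌉ − ⌈903/682⌉ = 2 − 2 = 0
n=7: ⌈(8·117+201)/682⌉ − ⌈(7·117+201)/682⌉ = ⌈1137/682⌉ − ⌈1020/682⌉ = 2 − 2 = 0
n=8: ⌈(9·117+201)/682⌉ − ⌈(8·117+201)/682⌉ = ⌈1254/682⌉ − ⌈1137/682⌉ = 2 − 2 = 0
n=9: ⌈(10·117+201)/682⌉ − ⌈(9·117+201)/682⌉ = ⌈1371/682⌉ − ⌈1254/682⌉ = 3 − 2 = 1
n=10: ⌈(11·117+201)/682⌉ − ⌈(10·117+201)/682⌉ = ⌈1488/682⌉ − ⌈1371/682⌉ = 3 − 3 = 0
n=11: ⌈(12·117+201)/682⌉ − ⌈(11·117+201)/682⌉ = ⌈1605/682⌉ − ⌈1488/682⌉ = 3 − 3 = 0
n=12: ⌈(13·117+201)/682⌉ − ⌈(12·117+201)/682⌉ = ⌈1722/682⌉ − ⌈1605/682⌉ = 3 − 3 = 0
n=13: ⌈(14·117+201)/682⌉ − ⌈(13·117+201)/682⌉ = ⌈1839/682⌉ − ⌈1722/682⌉ = 3 − 3 = 0
n=14: ⌈(15·117+201)/682⌉ − ⌈(14·117+201)/682⌉ = ⌈1956/682⌉ − ⌈1839/682⌉ = 3 − 3 = 0
n=15: ⌈(16·117+201)/682⌉ − ⌈(15·117+201)/682⌉ = ⌈2073/682⌉ − ⌈1956/682⌉ = 4 − 3 = 1
n=16: ⌈(17·117+201)/682⌉ − ⌈(16·117+201)/682⌉ = ⌈2190/682⌉ − ⌈2073/682⌉ = 4 − 4 = 0
n=17: ⌈(18·117+201)/682⌉ − ⌈(17·117+201)/682⌉ = ⌈2307/682⌉ − ⌈2190/682⌉ = 4 − 4 = 0
n=18: ⌈(19·117+201)/682⌉ − ⌈(18·117+201)/682⌉ = ⌈2424/682⌉ − ⌈2307/682⌉ = 4 − 4 = 0
n=19: ⌈(20·117+201)/682⌉ − ⌈(19·117+201)/682⌉ = ⌈2541/682⌉ − ⌈2424/682⌉ = 4 − 4 = 0
n=20: ⌈(21·117+201)/682⌉ − ⌈(20·117+201)/682⌉ = ⌈2658/682⌉ − ⌈2541/682⌉ = 4 − 4 = 0
n=21: ⌈(22·117+201)/682⌉ − ⌈(21·117+201)/682⌉ = ⌈2775/682⌉ − ⌈2658/682⌉ = 5 − 4 = 1
n=22: ⌈(23·117+201)/682⌉ − ⌈(22·117+201)/682⌉ = ⌈2892/682⌉ − ⌈2775/682⌉ = 5 − 5 = 0
n=23: ⌈(24·117+201)/682⌉ − ⌈(23·117+201)/682⌉ = ⌈3009/682⌉ − ⌈2892/682⌉ = 5 − 5 = 0
n=24: ⌈(25·117+201)/682⌉ − ⌈(24·117+201)/682⌉ = ⌈3126/682⌉ − ⌈3009/682⌉ = 5 − 5 = 0
n=25: ⌈(26·117+201)/682⌉ − ⌈(25·117+201)/682⌉ = ⌈3243/682⌉ − ⌈3126/682⌉ = 5 − 5 = 0
n=26: ⌈(27·117+201)/682⌉ − ⌈(26·117+201)/682⌉ = ⌈3360/682⌉ − ⌈3243/682⌉ = 5 − 5 = 0
n=27: ⌈(28·117+201)/682⌉ − ⌈(27·117+201)/682⌉ = ⌈3477/682⌉ − ⌈3360/682⌉ = 6 − 5 = 1
n=28: ⌈(29·117+201)/682⌉ − ⌈(28·117+201)/682⌉ = ⌈3594/682⌉ − ⌈3477/682⌉ = 6 − 6 = 0
n=29: ⌈(30·117+201)/682⌉ − ⌈(29·117+201)/682⌉ = ⌈3711/682⌉ − ⌈3594/682⌉ = 6 − 6 = 0
n=30: ⌈(31·117+201)/682⌉ − ⌈(30·117+201)/682⌉ = ⌈3828/682⌉ − ⌈3711/682⌉ = 6 − 6 = 0
n=31: ⌈(32·117+201)/682⌉ − ⌈(31·117+201)/682⌉ = ⌈3945/682⌉ − ⌈3828/682⌉ = 6 − 6 = 0
n=32: ⌈(33·117+201)/682⌉ − ⌈(32·117+201)/682⌉ = ⌈4062/682⌉ − ⌈3945/682⌉ = 6 − 6 = 0
n=33: ⌈(34·117+201)/682⌉ − ⌈(33·117+201)/682⌉ = ⌈4179/682⌉ − ⌈4062/682⌉ = 7 − 6 = 1
n=34: ⌈(35·117+201)/682⌉ − ⌈(34·117+201)/682⌉ = ⌈4296/682⌉ − ⌈4179/682⌉ = 7 − 7 = 0
n=35: ⌈(36·117+201)/682⌉ − ⌈(35·117+201)/682⌉ = ⌈4413/682⌉ − ⌈4296/682⌉ = 7 − 7 = 0
n=36: ⌈(37·117+201)/682⌉ − ⌈(36·117+201)/682⌉ = ⌈4530/682⌉ − ⌈4413/682⌉ = 7 − 7 = 0
n=37: ⌈(38·117+201)/682⌉ − ⌈(37·117+201)/682⌉ = ⌈4647/682⌉ − ⌈4530/682⌉ = 7 − 7 = 0
n=38: ⌈(39·117+201)/682⌉ − ⌈(38·117+201)/682⌉ = ⌈4764/682⌉ − ⌈4647/682⌉ = 7 − 7 = 0
n=39: ⌈(40·117+201)/682⌉ − ⌈(39·117+201)/682⌉ = ⌈4881/682⌉ − ⌈4764/682⌉ = 8 − 7 = 1
n=40: ⌈(41·117+201)/682⌉ − ⌈(40·117+201)/682⌉ = ⌈4998/682⌉ − ⌈4881/682⌉ = 8 − 8 = 0
n=41: ⌈(42·117+201)/682⌉ − ⌈(41·117+201)/682⌉ = ⌈5115/682⌉ − ⌈4998/682⌉ = 8 − 8 = 0
n=42: ⌈(43·117+201)/682⌉ − ⌈(42·117+201)/682⌉ = ⌈5232/682⌉ − ⌈5115/682⌉ = 8 − 8 = 0
n=43: ⌈(44·117+201)/682⌉ − ⌈(43·117+201)/682⌉ = ⌈5349/682⌉ − ⌈5232/682⌉ = 8 − 8 = 0
n=44: ⌈(45·117+201)/682⌉ − ⌈(44·117+201)/682⌉ = ⌈5466/682⌉ − ⌈5349/682⌉ = 9 − 8 = 1
n=45: ⌈(46·117+201)/682⌉ − ⌈(45·117+201)/682⌉ = ⌈5583/682⌉ − ⌈5466/682⌉ = 9 − 9 = 0
n=46: ⌈(47·117+201)/682⌉ − ⌈(46·117+201)/682⌉ = ⌈5700/682⌉ − ⌈5583/682⌉ = 9 − 9 = 0
n=47: ⌈(48·117+201)/682⌉ − ⌈(47·117+201)/682⌉ = ⌈5817/682⌉ − ⌈5700/682⌉ = 9 − 9 = 0
n=48: ⌈(49·117+201)/682⌉ − ⌈(48·117+201)/682⌉ = ⌈5934/682⌉ − ⌈5817/682⌉ = 9 − 9 = 0
n=49: ⌈(50·117+201)/682⌉ − ⌈(49·117+201)/682⌉ = ⌈6051/682⌉ − ⌈5934/682⌉ = 9 − 9 = 0
n=50: ⌈(51·117+201)/682⌉ − ⌈(50·117+201)/682⌉ = ⌈6168/682⌉ − ⌈6051/682⌉ = 10 − 9 = 1
n=51: ⌈(52·117+201)/682⌉ − ⌈(51·117+201)/682⌉ = ⌈6285/682⌉ − ⌈6168/682⌉ = 10 − 10 = 0
n=52: ⌈(53·117+201)/682⌉ − ⌈(52·117+201)/682⌉ = ⌈6402/682⌉ − ⌈6285/682⌉ = 10 − 10 = 0
n=53: ⌈(54·117+201)/682⌉ − ⌈(53·117+201)/682⌉ = ⌈6519/682⌉ − ⌈6402/682⌉ = 10 − 10 = 0
n=54: ⌈(55·117+201)/682⌉ − ⌈(54·117+201)/682⌉ = ⌈6636/682⌉ − ⌈6519/682⌉ = 10 − 10 = 0
n=55: ⌈(56·117+201)/682⌉ − ⌈(55·117+201)/682⌉ = ⌈6753/682⌉ − ⌈6636/682⌉ = 10 − 10 = 0
n=56: ⌈(57·117+201)/682⌉ − ⌈(56·117+201)/682⌉ = ⌈6870/682⌉ − ⌈6753/682⌉ = 11 − 10 = 1
n=57: ⌈(58·117+201)/682⌉ − ⌈(57·117+201)/682⌉ = ⌈6987/682⌉ − ⌈6870/682⌉ = 11 − 11 = 0
n=58: ⌈(59·117+201)/682⌉ − ⌈(58·117+201)/682⌉ = ⌈7104/682⌉ − ⌈6987/682⌉ = 11 − 11 = 0
n=59: ⌈(60·117+201)/682⌉ − ⌈(59·117+201)/682⌉ = ⌈7221/682⌉ − ⌈7104/682⌉ = 11 − 11 = 0
n=60: ⌈(61·117+201)/682⌉ − ⌈(60·117+201)/682⌉ = ⌈7338/682⌉ − ⌈7221/682⌉ = 11 − 11 = 0
n=61: ⌈(62·117+201)/682⌉ − ⌈(61·117+201)/682⌉ = ⌈7455/682⌉ − ⌈7338/682⌉ = 11 − 11 = 0
n=62: ⌈(63·117+201)/682⌉ − ⌈(62·117+201)/682⌉ = ⌈7572/682⌉ − ⌈7455/682⌉ = 12 − 11 = 1
n=63: ⌈(64·117+201)/682⌉ − ⌈(63·117+201)/682⌉ = ⌈7689/682⌉ − ⌈7572/682⌉ = 12 − 12 = 0
n=64: ⌈(65·117+201)/682⌉ − ⌈(64·117+201)/682⌉ = ⌈7806/682⌉ − ⌈7689/682⌉ = 12 − 12 = 0
n=65: ⌈(66·117+201)/682⌉ − ⌈(65·117+201)/682⌉ = ⌈7923/682⌉ − ⌈7806/682⌉ = 12 − 12 = 0
n=66: ⌈(67·117+201)/682⌉ − ⌈(66·117+201)/682⌉ = ⌈8040/682⌉ − ⌈7923/682⌉ = 12 − 12 = 0
n=67: ⌈(68·117+201)/682⌉ − ⌈(67·117+201)/682⌉ = ⌈8157/682⌉ − ⌈8040/682⌉ = 12 − 12 = 0
n=68: ⌈(69·117+201)/682⌉ − ⌈(68·117+201)/682⌉ = ⌈8274/682⌉ − ⌈8157/682⌉ = 13 − 12 = 1
n=69: ⌈(70·117+201)/682⌉ − ⌈(69·117+201)/682⌉ = ⌈8391/682⌉ − ⌈8274/682⌉ = 13 − 13 = 0
n=70: ⌈(71·117+201)/682⌉ − ⌈(70·117+201)/682⌉ = ⌈8508/682⌉ − ⌈8391/682⌉ = 13 − 13 = 0
n=71: ⌈(72·117+201)/682⌉ − ⌈(71·117+201)/682⌉ = ⌈8625/682⌉ − ⌈8508/682⌉ = 13 − 13 = 0
n=72: ⌈(73·117+201)/682⌉ − ⌈(72·117+201)/682⌉ = ⌈8742/682⌉ − ⌈8625/682⌉ = 13 − 13 = 0
n=73: ⌈(74·117+201)/682⌉ − ⌈(73·117+201)/682⌉ = ⌈8859/682⌉ − ⌈8742/682⌉ = 13 − 13 = 0
n=74: ⌈(75·117+201)/682⌉ − ⌈(74·117+201)/682⌉ = ⌈8976/682⌉ − ⌈8859/682⌉ = 14 − 13 = 1
n=75: ⌈(76·117+201)/682⌉ − ⌈(75·117+201)/682⌉ = ⌈9093/682⌉ − ⌈8976/682⌉ = 14 − 14 = 0

0000100001000001000001000001000001000001000010000010000010000010000010000010


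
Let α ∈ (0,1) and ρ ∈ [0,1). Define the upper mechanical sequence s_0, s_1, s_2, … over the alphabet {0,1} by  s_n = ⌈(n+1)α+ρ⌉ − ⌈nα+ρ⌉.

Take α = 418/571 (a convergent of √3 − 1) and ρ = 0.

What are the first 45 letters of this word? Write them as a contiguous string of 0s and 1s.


111011101110110111011101110110111011101110110

n=0: ⌈(1·418)/571⌉ − ⌈(0·418)/571⌉ = ⌈418/571⌉ − ⌈0/571⌉ = 1 − 0 = 1
n=1: ⌈(2·418)/571⌉ − ⌈(1·418)/571⌉ = ⌈836/571⌉ − ⌈418/571⌉ = 2 − 1 = 1
n=2: ⌈(3·418)/571⌉ − ⌈(2·418)/571⌉ = ⌈1254/571⌉ − ⌈836/571⌉ = 3 − 2 = 1
n=3: ⌈(4·418)/571⌉ − ⌈(3·418)/571⌉ = ⌈1672/571⌉ − ⌈1254/571⌉ = 3 − 3 = 0
n=4: ⌈(5·418)/571⌉ − ⌈(4·418)/571⌉ = ⌈2090/571⌉ − ⌈1672/571⌉ = 4 − 3 = 1
n=5: ⌈(6·418)/571⌉ − ⌈(5·418)/571⌉ = ⌈2508/571⌉ − ⌈2090/571⌉ = 5 − 4 = 1
n=6: ⌈(7·418)/571⌉ − ⌈(6·418)/571⌉ = ⌈2926/571⌉ − ⌈2508/571⌉ = 6 − 5 = 1
n=7: ⌈(8·418)/571⌉ − ⌈(7·418)/571⌉ = ⌈3344/571⌉ − ⌈2926/571⌉ = 6 − 6 = 0
n=8: ⌈(9·418)/571⌉ − ⌈(8·418)/571⌉ = ⌈3762/571⌉ − ⌈3344/571⌉ = 7 − 6 = 1
n=9: ⌈(10·418)/571⌉ − ⌈(9·418)/571⌉ = ⌈4180/571⌉ − ⌈3762/571⌉ = 8 − 7 = 1
n=10: ⌈(11·418)/571⌉ − ⌈(10·418)/571⌉ = ⌈4598/571⌉ − ⌈4180/571⌉ = 9 − 8 = 1
n=11: ⌈(12·418)/571⌉ − ⌈(11·418)/571⌉ = ⌈5016/571⌉ − ⌈4598/571⌉ = 9 − 9 = 0
n=12: ⌈(13·418)/571⌉ − ⌈(12·418)/571⌉ = ⌈5434/571⌉ − ⌈5016/571⌉ = 10 − 9 = 1
n=13: ⌈(14·418)/571⌉ − ⌈(13·418)/571⌉ = ⌈5852/571⌉ − ⌈5434/571⌉ = 11 − 10 = 1
n=14: ⌈(15·418)/571⌉ − ⌈(14·418)/571⌉ = ⌈6270/571⌉ − ⌈5852/571⌉ = 11 − 11 = 0
n=15: ⌈(16·418)/571⌉ − ⌈(15·418)/571⌉ = ⌈6688/571⌉ − ⌈6270/571⌉ = 12 − 11 = 1
n=16: ⌈(17·418)/571⌉ − ⌈(16·418)/571⌉ = ⌈7106/571⌉ − ⌈6688/571⌉ = 13 − 12 = 1
n=17: ⌈(18·418)/571⌉ − ⌈(17·418)/571⌉ = ⌈7524/571⌉ − ⌈7106/571⌉ = 14 − 13 = 1
n=18: ⌈(19·418)/571⌉ − ⌈(18·418)/571⌉ = ⌈7942/571⌉ − ⌈7524/571⌉ = 14 − 14 = 0
n=19: ⌈(20·418)/571⌉ − ⌈(19·418)/571⌉ = ⌈8360/571⌉ − ⌈7942/571⌉ = 15 − 14 = 1
n=20: ⌈(21·418)/571⌉ − ⌈(20·418)/571⌉ = ⌈8778/571⌉ − ⌈8360/571⌉ = 16 − 15 = 1
n=21: ⌈(22·418)/571⌉ − ⌈(21·418)/571⌉ = ⌈9196/571⌉ − ⌈8778/571⌉ = 17 − 16 = 1
n=22: ⌈(23·418)/571⌉ − ⌈(22·418)/571⌉ = ⌈9614/571⌉ − ⌈9196/571⌉ = 17 − 17 = 0
n=23: ⌈(24·418)/571⌉ − ⌈(23·418)/571⌉ = ⌈10032/571⌉ − ⌈9614/571⌉ = 18 − 17 = 1
n=24: ⌈(25·418)/571⌉ − ⌈(24·418)/571⌉ = ⌈10450/571⌉ − ⌈10032/571⌉ = 19 − 18 = 1
n=25: ⌈(26·418)/571⌉ − ⌈(25·418)/571⌉ = ⌈10868/571⌉ − ⌈10450/571⌉ = 20 − 19 = 1
n=26: ⌈(27·418)/571⌉ − ⌈(26·418)/571⌉ = ⌈11286/571⌉ − ⌈10868/571⌉ = 20 − 20 = 0
n=27: ⌈(28·418)/571⌉ − ⌈(27·418)/571⌉ = ⌈11704/571⌉ − ⌈11286/571⌉ = 21 − 20 = 1
n=28: ⌈(29·418)/571⌉ − ⌈(28·418)/571⌉ = ⌈12122/571⌉ − ⌈11704/571⌉ = 22 − 21 = 1
n=29: ⌈(30·418)/571⌉ − ⌈(29·418)/571⌉ = ⌈12540/571⌉ − ⌈12122/571⌉ = 22 − 22 = 0
n=30: ⌈(31·418)/571⌉ − ⌈(30·418)/571⌉ = ⌈12958/571⌉ − ⌈12540/571⌉ = 23 − 22 = 1
n=31: ⌈(32·418)/571⌉ − ⌈(31·418)/571⌉ = ⌈13376/571⌉ − ⌈12958/571⌉ = 24 − 23 = 1
n=32: ⌈(33·418)/571⌉ − ⌈(32·418)/571⌉ = ⌈13794/571⌉ − ⌈13376/571⌉ = 25 − 24 = 1
n=33: ⌈(34·418)/571⌉ − ⌈(33·418)/571⌉ = ⌈14212/571⌉ − ⌈13794/571⌉ = 25 − 25 = 0
n=34: ⌈(35·418)/571⌉ − ⌈(34·418)/571⌉ = ⌈14630/571⌉ − ⌈14212/571⌉ = 26 − 25 = 1
n=35: ⌈(36·418)/571⌉ − ⌈(35·418)/571⌉ = ⌈15048/571⌉ − ⌈14630/571⌉ = 27 − 26 = 1
n=36: ⌈(37·418)/571⌉ − ⌈(36·418)/571⌉ = ⌈15466/571⌉ − ⌈15048/571⌉ = 28 − 27 = 1
n=37: ⌈(38·418)/571⌉ − ⌈(37·418)/571⌉ = ⌈15884/571⌉ − ⌈15466/571⌉ = 28 − 28 = 0
n=38: ⌈(39·418)/571⌉ − ⌈(38·418)/571⌉ = ⌈16302/571⌉ − ⌈15884/571⌉ = 29 − 28 = 1
n=39: ⌈(40·418)/571⌉ − ⌈(39·418)/571⌉ = ⌈16720/571⌉ − ⌈16302/571⌉ = 30 − 29 = 1
n=40: ⌈(41·418)/571⌉ − ⌈(40·418)/571⌉ = ⌈17138/571⌉ − ⌈16720/571⌉ = 31 − 30 = 1
n=41: ⌈(42·418)/571⌉ − ⌈(41·418)/571⌉ = ⌈17556/571⌉ − ⌈17138/571⌉ = 31 − 31 = 0
n=42: ⌈(43·418)/571⌉ − ⌈(42·418)/571⌉ = ⌈17974/571⌉ − ⌈17556/571⌉ = 32 − 31 = 1
n=43: ⌈(44·418)/571⌉ − ⌈(43·418)/571⌉ = ⌈18392/571⌉ − ⌈17974/571⌉ = 33 − 32 = 1
n=44: ⌈(45·418)/571⌉ − ⌈(44·418)/571⌉ = ⌈18810/571⌉ − ⌈18392/571⌉ = 33 − 33 = 0


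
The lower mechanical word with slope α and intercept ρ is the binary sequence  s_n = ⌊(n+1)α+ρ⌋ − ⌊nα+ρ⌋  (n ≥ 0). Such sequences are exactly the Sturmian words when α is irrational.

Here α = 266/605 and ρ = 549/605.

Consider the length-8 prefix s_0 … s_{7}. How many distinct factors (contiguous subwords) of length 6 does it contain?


3

t_n = ⌊(n·266+549)/605⌋ for n = 0 … 8:
  n=0…8: ⌊549/605⌋=0 ⌊815/605⌋=1 ⌊1081/605⌋=1 ⌊1347/605⌋=2 ⌊1613/605⌋=2 ⌊1879/605⌋=3 ⌊2145/605⌋=3 ⌊2411/605⌋=3 ⌊2677/605⌋=4
s_n = t_(n+1) − t_n for n = 0 … 7 gives
prefix = 10101001
slide a length-6 window over [0..5] … [2..7] (3 windows); first occurrence of each distinct factor:
  [  0..  5] 101010
  [  1..  6] 010100
  [  2..  7] 101001
distinct factors: {010100, 101001, 101010}
count = 3  (Sturmian bound for length 6 is 7)


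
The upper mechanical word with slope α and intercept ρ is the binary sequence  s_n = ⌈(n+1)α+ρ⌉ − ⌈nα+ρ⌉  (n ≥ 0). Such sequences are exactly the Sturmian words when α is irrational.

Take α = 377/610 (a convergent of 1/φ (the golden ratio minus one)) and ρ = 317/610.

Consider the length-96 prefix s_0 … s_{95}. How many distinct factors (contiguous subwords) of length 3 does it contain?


t_n = ⌈(n·377+317)/610⌉ for n = 0 … 96:
  n=0…9: ⌈317/610⌉=1 ⌈694/610⌉=2 ⌈1071/610⌉=2 ⌈1448/610⌉=3 ⌈1825/610⌉=3 ⌈2202/610⌉=4 ⌈2579/610⌉=5 ⌈2956/610⌉=5 ⌈3333/610⌉=6 ⌈3710/610⌉=7
  n=10…19: ⌈4087/610⌉=7 ⌈4464/610⌉=8 ⌈4841/610⌉=8 ⌈5218/610⌉=9 ⌈5595/610⌉=10 ⌈5972/610⌉=10 ⌈6349/610⌉=11 ⌈6726/610⌉=12 ⌈7103/610⌉=12 ⌈7480/610⌉=13
  n=20…29: ⌈7857/610⌉=13 ⌈8234/610⌉=14 ⌈8611/610⌉=15 ⌈8988/610⌉=15 ⌈9365/610⌉=16 ⌈9742/610⌉=16 ⌈10119/610⌉=17 ⌈10496/610⌉=18 ⌈10873/610⌉=18 ⌈11250/610⌉=19
  n=30…39: ⌈11627/610⌉=20 ⌈12004/610⌉=20 ⌈12381/610⌉=21 ⌈12758/610⌉=21 ⌈13135/610⌉=22 ⌈13512/610⌉=23 ⌈13889/610⌉=23 ⌈14266/610⌉=24 ⌈14643/610⌉=25 ⌈15020/610⌉=25
  n=40…49: ⌈15397/610⌉=26 ⌈15774/610⌉=26 ⌈16151/610⌉=27 ⌈16528/610⌉=28 ⌈16905/610⌉=28 ⌈17282/610⌉=29 ⌈17659/610⌉=29 ⌈18036/610⌉=30 ⌈18413/610⌉=31 ⌈18790/610⌉=31
  n=50…59: ⌈19167/610⌉=32 ⌈19544/610⌉=33 ⌈19921/610⌉=33 ⌈20298/610⌉=34 ⌈20675/610⌉=34 ⌈21052/610⌉=35 ⌈21429/610⌉=36 ⌈21806/610⌉=36 ⌈22183/610⌉=37 ⌈22560/610⌉=37
  n=60…69: ⌈22937/610⌉=38 ⌈23314/610⌉=39 ⌈23691/610⌉=39 ⌈24068/610⌉=40 ⌈24445/610⌉=41 ⌈24822/610⌉=41 ⌈25199/610⌉=42 ⌈25576/610⌉=42 ⌈25953/610⌉=43 ⌈26330/610⌉=44
  n=70…79: ⌈26707/610⌉=44 ⌈27084/610⌉=45 ⌈27461/610⌉=46 ⌈27838/610⌉=46 ⌈28215/610⌉=47 ⌈28592/610⌉=47 ⌈28969/610⌉=48 ⌈29346/610⌉=49 ⌈29723/610⌉=49 ⌈30100/610⌉=50
  n=80…89: ⌈30477/610⌉=50 ⌈30854/610⌉=51 ⌈31231/610⌉=52 ⌈31608/610⌉=52 ⌈31985/610⌉=53 ⌈32362/610⌉=54 ⌈32739/610⌉=54 ⌈33116/610⌉=55 ⌈33493/610⌉=55 ⌈33870/610⌉=56
  n=90…96: ⌈34247/610⌉=57 ⌈34624/610⌉=57 ⌈35001/610⌉=58 ⌈35378/610⌉=58 ⌈35755/610⌉=59 ⌈36132/610⌉=60 ⌈36509/610⌉=60
s_n = t_(n+1) − t_n for n = 0 … 95 gives
prefix = 101011011010110110101101011011010110110101101011011010110101101101011011010110101101101011010110
slide a length-3 window over [0..2] … [93..95] (94 windows); first occurrence of each distinct factor:
  [  0..  2] 101
  [  1..  3] 010
  [  3..  5] 011
  [  4..  6] 110
  (the other 90 windows repeat one of these)
distinct factors: {010, 011, 101, 110}
count = 4  (Sturmian bound for length 3 is 4)

4


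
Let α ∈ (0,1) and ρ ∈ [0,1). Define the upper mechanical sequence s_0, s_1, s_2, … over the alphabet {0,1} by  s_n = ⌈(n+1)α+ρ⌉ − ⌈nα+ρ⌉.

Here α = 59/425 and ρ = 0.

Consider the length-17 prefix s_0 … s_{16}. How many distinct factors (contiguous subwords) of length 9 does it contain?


7

t_n = ⌈(n·59)/425⌉ for n = 0 … 17:
  n=0…9: ⌈0/425⌉=0 ⌈59/425⌉=1 ⌈118/425⌉=1 ⌈177/425⌉=1 ⌈236/425⌉=1 ⌈295/425⌉=1 ⌈354/425⌉=1 ⌈413/425⌉=1 ⌈472/425⌉=2 ⌈531/425⌉=2
  n=10…17: ⌈590/425⌉=2 ⌈649/425⌉=2 ⌈708/425⌉=2 ⌈767/425⌉=2 ⌈826/425⌉=2 ⌈885/425⌉=3 ⌈944/425⌉=3 ⌈1003/425⌉=3
s_n = t_(n+1) − t_n for n = 0 … 16 gives
prefix = 10000001000000100
slide a length-9 window over [0..8] … [8..16] (9 windows); first occurrence of each distinct factor:
  [  0..  8] 100000010
  [  1..  9] 000000100
  [  2.. 10] 000001000
  [  3.. 11] 000010000
  [  4.. 12] 000100000
  [  5.. 13] 001000000
  [  6.. 14] 010000001
  (the other 2 windows repeat one of these)
distinct factors: {000000100, 000001000, 000010000, 000100000, 001000000, 010000001, 100000010}
count = 7  (Sturmian bound for length 9 is 10)


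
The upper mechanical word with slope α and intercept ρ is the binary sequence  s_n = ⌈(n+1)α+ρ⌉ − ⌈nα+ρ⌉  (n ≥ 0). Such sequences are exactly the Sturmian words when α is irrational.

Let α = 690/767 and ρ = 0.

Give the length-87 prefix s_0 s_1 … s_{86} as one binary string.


111111111011111111101111111110111111111011111111101111111110111111111011111111101111111

n=0: ⌈(1·690)/767⌉ − ⌈(0·690)/767⌉ = ⌈690/767⌉ − ⌈0/767⌉ = 1 − 0 = 1
n=1: ⌈(2·690)/767⌉ − ⌈(1·690)/767⌉ = ⌈1380/767⌉ − ⌈690/767⌉ = 2 − 1 = 1
n=2: ⌈(3·690)/767⌉ − ⌈(2·690)/767⌉ = ⌈2070/767⌉ − ⌈1380/767⌉ = 3 − 2 = 1
n=3: ⌈(4·690)/767⌉ − ⌈(3·690)/767⌉ = ⌈2760/767⌉ − ⌈2070/767⌉ = 4 − 3 = 1
n=4: ⌈(5·690)/767⌉ − ⌈(4·690)/767⌉ = ⌈3450/767⌉ − ⌈2760/767⌉ = 5 − 4 = 1
n=5: ⌈(6·690)/767⌉ − ⌈(5·690)/767⌉ = ⌈4140/767⌉ − ⌈3450/767⌉ = 6 − 5 = 1
n=6: ⌈(7·690)/767⌉ − ⌈(6·690)/767⌉ = ⌈4830/767⌉ − ⌈4140/767⌉ = 7 − 6 = 1
n=7: ⌈(8·690)/767⌉ − ⌈(7·690)/767⌉ = ⌈5520/767⌉ − ⌈4830/767⌉ = 8 − 7 = 1
n=8: ⌈(9·690)/767⌉ − ⌈(8·690)/767⌉ = ⌈6210/767⌉ − ⌈5520/767⌉ = 9 − 8 = 1
n=9: ⌈(10·690)/767⌉ − ⌈(9·690)/767⌉ = ⌈6900/767⌉ − ⌈6210/767⌉ = 9 − 9 = 0
n=10: ⌈(11·690)/767⌉ − ⌈(10·690)/767⌉ = ⌈7590/767⌉ − ⌈6900/767⌉ = 10 − 9 = 1
n=11: ⌈(12·690)/767⌉ − ⌈(11·690)/767⌉ = ⌈8280/767⌉ − ⌈7590/767⌉ = 11 − 10 = 1
n=12: ⌈(13·690)/767⌉ − ⌈(12·690)/767⌉ = ⌈8970/767⌉ − ⌈8280/767⌉ = 12 − 11 = 1
n=13: ⌈(14·690)/767⌉ − ⌈(13·690)/767⌉ = ⌈9660/767⌉ − ⌈8970/767⌉ = 13 − 12 = 1
n=14: ⌈(15·690)/767⌉ − ⌈(14·690)/767⌉ = ⌈10350/767⌉ − ⌈9660/767⌉ = 14 − 13 = 1
n=15: ⌈(16·690)/767⌉ − ⌈(15·690)/767⌉ = ⌈11040/767⌉ − ⌈10350/767⌉ = 15 − 14 = 1
n=16: ⌈(17·690)/767⌉ − ⌈(16·690)/767⌉ = ⌈11730/767⌉ − ⌈11040/767⌉ = 16 − 15 = 1
n=17: ⌈(18·690)/767⌉ − ⌈(17·690)/767⌉ = ⌈12420/767⌉ − ⌈11730/767⌉ = 17 − 16 = 1
n=18: ⌈(19·690)/767⌉ − ⌈(18·690)/767⌉ = ⌈13110/767⌉ − ⌈12420/767⌉ = 18 − 17 = 1
n=19: ⌈(20·690)/767⌉ − ⌈(19·690)/767⌉ = ⌈13800/767⌉ − ⌈13110/767⌉ = 18 − 18 = 0
n=20: ⌈(21·690)/767⌉ − ⌈(20·690)/767⌉ = ⌈14490/767⌉ − ⌈13800/767⌉ = 19 − 18 = 1
n=21: ⌈(22·690)/767⌉ − ⌈(21·690)/767⌉ = ⌈15180/767⌉ − ⌈14490/767⌉ = 20 − 19 = 1
n=22: ⌈(23·690)/767⌉ − ⌈(22·690)/767⌉ = ⌈15870/767⌉ − ⌈15180/767⌉ = 21 − 20 = 1
n=23: ⌈(24·690)/767⌉ − ⌈(23·690)/767⌉ = ⌈16560/767⌉ − ⌈15870/767⌉ = 22 − 21 = 1
n=24: ⌈(25·690)/767⌉ − ⌈(24·690)/767⌉ = ⌈17250/767⌉ − ⌈16560/767⌉ = 23 − 22 = 1
n=25: ⌈(26·690)/767⌉ − ⌈(25·690)/767⌉ = ⌈17940/767⌉ − ⌈17250/767⌉ = 24 − 23 = 1
n=26: ⌈(27·690)/767⌉ − ⌈(26·690)/767⌉ = ⌈18630/767⌉ − ⌈17940/767⌉ = 25 − 24 = 1
n=27: ⌈(28·690)/767⌉ − ⌈(27·690)/767⌉ = ⌈19320/767⌉ − ⌈18630/767⌉ = 26 − 25 = 1
n=28: ⌈(29·690)/767⌉ − ⌈(28·690)/767⌉ = ⌈20010/767⌉ − ⌈19320/767⌉ = 27 − 26 = 1
n=29: ⌈(30·690)/767⌉ − ⌈(29·690)/767⌉ = ⌈20700/767⌉ − ⌈20010/767⌉ = 27 − 27 = 0
n=30: ⌈(31·690)/767⌉ − ⌈(30·690)/767⌉ = ⌈21390/767⌉ − ⌈20700/767⌉ = 28 − 27 = 1
n=31: ⌈(32·690)/767⌉ − ⌈(31·690)/767⌉ = ⌈22080/767⌉ − ⌈21390/767⌉ = 29 − 28 = 1
n=32: ⌈(33·690)/767⌉ − ⌈(32·690)/767⌉ = ⌈22770/767⌉ − ⌈22080/767⌉ = 30 − 29 = 1
n=33: ⌈(34·690)/767⌉ − ⌈(33·690)/767⌉ = ⌈23460/767⌉ − ⌈22770/767⌉ = 31 − 30 = 1
n=34: ⌈(35·690)/767⌉ − ⌈(34·690)/767⌉ = ⌈24150/767⌉ − ⌈23460/767⌉ = 32 − 31 = 1
n=35: ⌈(36·690)/767⌉ − ⌈(35·690)/767⌉ = ⌈24840/767⌉ − ⌈24150/767⌉ = 33 − 32 = 1
n=36: ⌈(37·690)/767⌉ − ⌈(36·690)/767⌉ = ⌈25530/767⌉ − ⌈24840/767⌉ = 34 − 33 = 1
n=37: ⌈(38·690)/767⌉ − ⌈(37·690)/767⌉ = ⌈26220/767⌉ − ⌈25530/767⌉ = 35 − 34 = 1
n=38: ⌈(39·690)/767⌉ − ⌈(38·690)/767⌉ = ⌈26910/767⌉ − ⌈26220/767⌉ = 36 − 35 = 1
n=39: ⌈(40·690)/767⌉ − ⌈(39·690)/767⌉ = ⌈27600/767⌉ − ⌈26910/767⌉ = 36 − 36 = 0
n=40: ⌈(41·690)/767⌉ − ⌈(40·690)/767⌉ = ⌈28290/767⌉ − ⌈27600/767⌉ = 37 − 36 = 1
n=41: ⌈(42·690)/767⌉ − ⌈(41·690)/767⌉ = ⌈28980/767⌉ − ⌈28290/767⌉ = 38 − 37 = 1
n=42: ⌈(43·690)/767⌉ − ⌈(42·690)/767⌉ = ⌈29670/767⌉ − ⌈28980/767⌉ = 39 − 38 = 1
n=43: ⌈(44·690)/767⌉ − ⌈(43·690)/767⌉ = ⌈30360/767⌉ − ⌈29670/767⌉ = 40 − 39 = 1
n=44: ⌈(45·690)/767⌉ − ⌈(44·690)/767⌉ = ⌈31050/767⌉ − ⌈30360/767⌉ = 41 − 40 = 1
n=45: ⌈(46·690)/767⌉ − ⌈(45·690)/767⌉ = ⌈31740/767⌉ − ⌈31050/767⌉ = 42 − 41 = 1
n=46: ⌈(47·690)/767⌉ − ⌈(46·690)/767⌉ = ⌈32430/767⌉ − ⌈31740/767⌉ = 43 − 42 = 1
n=47: ⌈(48·690)/767⌉ − ⌈(47·690)/767⌉ = ⌈33120/767⌉ − ⌈32430/767⌉ = 44 − 43 = 1
n=48: ⌈(49·690)/767⌉ − ⌈(48·690)/767⌉ = ⌈33810/767⌉ − ⌈33120/767⌉ = 45 − 44 = 1
n=49: ⌈(50·690)/767⌉ − ⌈(49·690)/767⌉ = ⌈34500/767⌉ − ⌈33810/767⌉ = 45 − 45 = 0
n=50: ⌈(51·690)/767⌉ − ⌈(50·690)/767⌉ = ⌈35190/767⌉ − ⌈34500/767⌉ = 46 − 45 = 1
n=51: ⌈(52·690)/767⌉ − ⌈(51·690)/767⌉ = ⌈35880/767⌉ − ⌈35190/767⌉ = 47 − 46 = 1
n=52: ⌈(53·690)/767⌉ − ⌈(52·690)/767⌉ = ⌈36570/767⌉ − ⌈35880/767⌉ = 48 − 47 = 1
n=53: ⌈(54·690)/767⌉ − ⌈(53·690)/767⌉ = ⌈37260/767⌉ − ⌈36570/767⌉ = 49 − 48 = 1
n=54: ⌈(55·690)/767⌉ − ⌈(54·690)/767⌉ = ⌈37950/767⌉ − ⌈37260/767⌉ = 50 − 49 = 1
n=55: ⌈(56·690)/767⌉ − ⌈(55·690)/767⌉ = ⌈38640/767⌉ − ⌈37950/767⌉ = 51 − 50 = 1
n=56: ⌈(57·690)/767⌉ − ⌈(56·690)/767⌉ = ⌈39330/767⌉ − ⌈38640/767⌉ = 52 − 51 = 1
n=57: ⌈(58·690)/767⌉ − ⌈(57·690)/767⌉ = ⌈40020/767⌉ − ⌈39330/767⌉ = 53 − 52 = 1
n=58: ⌈(59·690)/767⌉ − ⌈(58·690)/767⌉ = ⌈40710/767⌉ − ⌈40020/767⌉ = 54 − 53 = 1
n=59: ⌈(60·690)/767⌉ − ⌈(59·690)/767⌉ = ⌈41400/767⌉ − ⌈40710/767⌉ = 54 − 54 = 0
n=60: ⌈(61·690)/767⌉ − ⌈(60·690)/767⌉ = ⌈42090/767⌉ − ⌈41400/767⌉ = 55 − 54 = 1
n=61: ⌈(62·690)/767⌉ − ⌈(61·690)/767⌉ = ⌈42780/767⌉ − ⌈42090/767⌉ = 56 − 55 = 1
n=62: ⌈(63·690)/767⌉ − ⌈(62·690)/767⌉ = ⌈43470/767⌉ − ⌈42780/767⌉ = 57 − 56 = 1
n=63: ⌈(64·690)/767⌉ − ⌈(63·690)/767⌉ = ⌈44160/767⌉ − ⌈43470/767⌉ = 58 − 57 = 1
n=64: ⌈(65·690)/767⌉ − ⌈(64·690)/767⌉ = ⌈44850/767⌉ − ⌈44160/767⌉ = 59 − 58 = 1
n=65: ⌈(66·690)/767⌉ − ⌈(65·690)/767⌉ = ⌈45540/767⌉ − ⌈44850/767⌉ = 60 − 59 = 1
n=66: ⌈(67·690)/767⌉ − ⌈(66·690)/767⌉ = ⌈46230/767⌉ − ⌈45540/767⌉ = 61 − 60 = 1
n=67: ⌈(68·690)/767⌉ − ⌈(67·690)/767⌉ = ⌈46920/767⌉ − ⌈46230/767⌉ = 62 − 61 = 1
n=68: ⌈(69·690)/767⌉ − ⌈(68·690)/767⌉ = ⌈47610/767⌉ − ⌈46920/767⌉ = 63 − 62 = 1
n=69: ⌈(70·690)/767⌉ − ⌈(69·690)/767⌉ = ⌈48300/767⌉ − ⌈47610/767⌉ = 63 − 63 = 0
n=70: ⌈(71·690)/767⌉ − ⌈(70·690)/767⌉ = ⌈48990/767⌉ − ⌈48300/767⌉ = 64 − 63 = 1
n=71: ⌈(72·690)/767⌉ − ⌈(71·690)/767⌉ = ⌈49680/767⌉ − ⌈48990/767⌉ = 65 − 64 = 1
n=72: ⌈(73·690)/767⌉ − ⌈(72·690)/767⌉ = ⌈50370/767⌉ − ⌈49680/767⌉ = 66 − 65 = 1
n=73: ⌈(74·690)/767⌉ − ⌈(73·690)/767⌉ = ⌈51060/767⌉ − ⌈50370/767⌉ = 67 − 66 = 1
n=74: ⌈(75·690)/767⌉ − ⌈(74·690)/767⌉ = ⌈51750/767⌉ − ⌈51060/767⌉ = 68 − 67 = 1
n=75: ⌈(76·690)/767⌉ − ⌈(75·690)/767⌉ = ⌈52440/767⌉ − ⌈51750/767⌉ = 69 − 68 = 1
n=76: ⌈(77·690)/767⌉ − ⌈(76·690)/767⌉ = ⌈53130/767⌉ − ⌈52440/767⌉ = 70 − 69 = 1
n=77: ⌈(78·690)/767⌉ − ⌈(77·690)/767⌉ = ⌈53820/767⌉ − ⌈53130/767⌉ = 71 − 70 = 1
n=78: ⌈(79·690)/767⌉ − ⌈(78·690)/767⌉ = ⌈54510/767⌉ − ⌈53820/767⌉ = 72 − 71 = 1
n=79: ⌈(80·690)/767⌉ − ⌈(79·690)/767⌉ = ⌈55200/767⌉ − ⌈54510/767⌉ = 72 − 72 = 0
n=80: ⌈(81·690)/767⌉ − ⌈(80·690)/767⌉ = ⌈55890/767⌉ − ⌈55200/767⌉ = 73 − 72 = 1
n=81: ⌈(82·690)/767⌉ − ⌈(81·690)/767⌉ = ⌈56580/767⌉ − ⌈55890/767⌉ = 74 − 73 = 1
n=82: ⌈(83·690)/767⌉ − ⌈(82·690)/767⌉ = ⌈57270/767⌉ − ⌈56580/767⌉ = 75 − 74 = 1
n=83: ⌈(84·690)/767⌉ − ⌈(83·690)/767⌉ = ⌈57960/767⌉ − ⌈57270/767⌉ = 76 − 75 = 1
n=84: ⌈(85·690)/767⌉ − ⌈(84·690)/767⌉ = ⌈58650/767⌉ − ⌈57960/767⌉ = 77 − 76 = 1
n=85: ⌈(86·690)/767⌉ − ⌈(85·690)/767⌉ = ⌈59340/767⌉ − ⌈58650/767⌉ = 78 − 77 = 1
n=86: ⌈(87·690)/767⌉ − ⌈(86·690)/767⌉ = ⌈60030/767⌉ − ⌈59340/767⌉ = 79 − 78 = 1
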